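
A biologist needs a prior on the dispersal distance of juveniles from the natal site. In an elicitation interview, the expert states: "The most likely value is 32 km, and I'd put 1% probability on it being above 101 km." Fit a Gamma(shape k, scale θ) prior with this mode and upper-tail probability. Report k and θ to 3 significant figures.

k ≈ 4.37, θ ≈ 9.51

Gamma(k,θ) with k>1 has mode (k−1)θ, so θ = 32/(k−1).
Need P(X < 101) = 0.99 with θ tied to k this way. Start at k = 2, θ = 32: P(X<101) ≈ 0.823.
Too low — raise k to concentrate. Iterating converges to k ≈ 4.37.
Then θ = 32/(4.37−1) ≈ 9.51.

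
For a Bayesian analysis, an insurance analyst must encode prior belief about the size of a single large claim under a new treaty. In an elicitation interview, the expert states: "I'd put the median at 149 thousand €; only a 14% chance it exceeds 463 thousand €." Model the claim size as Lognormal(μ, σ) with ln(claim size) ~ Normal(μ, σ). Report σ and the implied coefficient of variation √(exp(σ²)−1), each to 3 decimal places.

If T ~ Lognormal(μ,σ) then ln T ~ Normal(μ,σ), so the p-quantile of ln T is μ + z_p·σ.
ln(149) = 5.004 and ln(463) = 6.138; z_{0.5} = 0, z_{0.86} = 1.08.
σ = (6.138 − 5.004)/(1.08 − (0)) = 1.049.
μ = 5.004 − (0)·1.049 = 5.004.
CV = √(exp(σ²)−1) = √(exp(1.1014)−1) = 1.417.

σ ≈ 1.049, CV ≈ 1.417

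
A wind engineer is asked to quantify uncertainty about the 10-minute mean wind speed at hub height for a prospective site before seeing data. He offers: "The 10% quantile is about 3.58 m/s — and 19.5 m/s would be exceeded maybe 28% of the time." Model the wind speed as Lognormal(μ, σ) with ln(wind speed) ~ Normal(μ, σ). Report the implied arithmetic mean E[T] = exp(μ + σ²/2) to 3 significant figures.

E[T] ≈ 17.4 m/s

If T ~ Lognormal(μ,σ) then ln T ~ Normal(μ,σ), so the p-quantile of ln T is μ + z_p·σ.
ln(3.58) = 1.275 and ln(19.5) = 2.97; z_{0.1} = -1.282, z_{0.72} = 0.5828.
σ = (2.97 − 1.275)/(0.5828 − (-1.282)) = 0.909.
μ = 1.275 − (-1.282)·0.909 = 2.441.
E[T] = exp(μ + σ²/2) = exp(2.441 + 0.4133) = 17.4 m/s.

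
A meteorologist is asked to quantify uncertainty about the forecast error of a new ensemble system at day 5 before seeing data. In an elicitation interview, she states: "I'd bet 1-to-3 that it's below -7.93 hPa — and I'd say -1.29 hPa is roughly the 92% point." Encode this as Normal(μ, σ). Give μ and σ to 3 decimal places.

μ = -5.776, σ = 3.193

For Normal(μ,σ), the p-quantile is μ + z_p·σ. Here z_{0.25} = -0.6745, z_{0.92} = 1.405.
So -7.93 = μ − 0.6745σ and -1.29 = μ + 1.405σ.
Subtracting: σ = (-1.29 − -7.93)/(1.405 − (-0.6745)) = 3.193.
Then μ = -7.93 − (-0.6745)·3.193 = -5.776.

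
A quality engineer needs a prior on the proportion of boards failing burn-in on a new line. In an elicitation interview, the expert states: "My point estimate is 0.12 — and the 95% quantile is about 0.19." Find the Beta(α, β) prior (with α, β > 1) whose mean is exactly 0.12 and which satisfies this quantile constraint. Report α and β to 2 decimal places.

With mean 0.12 fixed, write α = 0.12s, β = 0.88s where s = α+β.
Need P(θ < 0.19) = 0.95 under Beta(0.12s, 0.88s). Normal approximation: (q−m)/√(m(1−m)/s) ≈ z_{0.95} = 1.64, so s ≈ 0.12·0.88·(1.64)²/(0.19−0.12)² = 58.3.
At s = 58.3: P(θ<0.19) ≈ 0.937. Adjusting to match 0.95 gives s ≈ 68.32.
So α = 0.12·68.32 ≈ 8.20, β = 0.88·68.32 ≈ 60.12.

α ≈ 8.20, β ≈ 60.12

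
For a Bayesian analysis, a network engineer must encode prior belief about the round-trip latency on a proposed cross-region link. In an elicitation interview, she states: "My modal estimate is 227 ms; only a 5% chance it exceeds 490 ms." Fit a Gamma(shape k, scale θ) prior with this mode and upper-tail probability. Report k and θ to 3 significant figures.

k ≈ 5.65, θ ≈ 48.8

Gamma(k,θ) with k>1 has mode (k−1)θ, so θ = 227/(k−1).
Need P(X < 490) = 0.95 with θ tied to k this way. Start at k = 2, θ = 227: P(X<490) ≈ 0.635.
Too low — raise k to concentrate. Iterating converges to k ≈ 5.65.
Then θ = 227/(5.65−1) ≈ 48.8.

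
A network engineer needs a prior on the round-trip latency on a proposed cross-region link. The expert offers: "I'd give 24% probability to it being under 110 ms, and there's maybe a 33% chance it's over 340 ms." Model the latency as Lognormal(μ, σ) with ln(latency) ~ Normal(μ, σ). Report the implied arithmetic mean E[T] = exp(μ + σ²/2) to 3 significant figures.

E[T] ≈ 358 ms

If T ~ Lognormal(μ,σ) then ln T ~ Normal(μ,σ), so the p-quantile of ln T is μ + z_p·σ.
ln(110) = 4.7 and ln(340) = 5.829; z_{0.24} = -0.7063, z_{0.67} = 0.4399.
σ = (5.829 − 4.7)/(0.4399 − (-0.7063)) = 0.985.
μ = 4.7 − (-0.7063)·0.985 = 5.396.
E[T] = exp(μ + σ²/2) = exp(5.396 + 0.4846) = 358 ms.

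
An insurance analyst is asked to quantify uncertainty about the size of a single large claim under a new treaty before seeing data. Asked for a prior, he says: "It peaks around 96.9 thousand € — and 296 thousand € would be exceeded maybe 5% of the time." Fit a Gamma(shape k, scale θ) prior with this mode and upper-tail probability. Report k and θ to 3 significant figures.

k ≈ 3.12, θ ≈ 45.7

Gamma(k,θ) with k>1 has mode (k−1)θ, so θ = 96.9/(k−1).
Need P(X < 296) = 0.95 with θ tied to k this way. Start at k = 2, θ = 96.9: P(X<296) ≈ 0.809.
Too low — raise k to concentrate. Iterating converges to k ≈ 3.12.
Then θ = 96.9/(3.12−1) ≈ 45.7.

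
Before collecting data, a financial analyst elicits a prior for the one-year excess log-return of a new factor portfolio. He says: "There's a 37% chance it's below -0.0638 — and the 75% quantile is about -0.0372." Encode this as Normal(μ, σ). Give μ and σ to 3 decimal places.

μ = -0.055, σ = 0.026

The p-quantile of Normal(μ,σ) is μ + z_p·σ, with z_{0.37} = -0.3319 and z_{0.75} = 0.6745.
Eliminate σ: μ = (z₂·x₁ − z₁·x₂)/(z₂ − z₁) = (0.6745·-0.0638 − (-0.3319)·-0.0372)/1.006 = -0.055.
Then σ = (x₂ − x₁)/(z₂ − z₁) = (-0.0372 − -0.0638)/1.006 = 0.026.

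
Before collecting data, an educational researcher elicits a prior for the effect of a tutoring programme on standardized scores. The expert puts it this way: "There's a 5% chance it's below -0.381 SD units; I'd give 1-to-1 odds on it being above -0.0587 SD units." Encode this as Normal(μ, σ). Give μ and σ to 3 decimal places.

The p-quantile of Normal(μ,σ) is μ + z_p·σ, with z_{0.05} = -1.645 and z_{0.5} = 0.
Eliminate σ: μ = (z₂·x₁ − z₁·x₂)/(z₂ − z₁) = (0·-0.381 − (-1.645)·-0.0587)/1.645 = -0.059.
Then σ = (x₂ − x₁)/(z₂ − z₁) = (-0.0587 − -0.381)/1.645 = 0.196.

μ = -0.059, σ = 0.196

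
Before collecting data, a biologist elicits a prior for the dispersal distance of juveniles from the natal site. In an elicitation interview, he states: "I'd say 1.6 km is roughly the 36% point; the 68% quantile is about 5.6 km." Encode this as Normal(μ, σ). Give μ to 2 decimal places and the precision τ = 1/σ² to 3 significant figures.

The p-quantile of Normal(μ,σ) is μ + z_p·σ, with z_{0.36} = -0.3585 and z_{0.68} = 0.4677.
Eliminate σ: μ = (z₂·x₁ − z₁·x₂)/(z₂ − z₁) = (0.4677·1.6 − (-0.3585)·5.6)/0.8262 = 3.34.
Then σ = (x₂ − x₁)/(z₂ − z₁) = (5.6 − 1.6)/0.8262 = 4.84.
Precision τ = 1/σ² = 1/4.842² = 0.0427.

μ = 3.34, τ = 0.0427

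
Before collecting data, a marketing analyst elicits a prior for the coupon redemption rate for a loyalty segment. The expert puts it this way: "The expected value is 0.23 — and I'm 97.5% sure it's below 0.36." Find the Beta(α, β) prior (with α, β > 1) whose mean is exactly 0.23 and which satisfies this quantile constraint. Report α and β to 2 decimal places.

With mean 0.23 fixed, write α = 0.23s, β = 0.77s where s = α+β.
Need P(θ < 0.36) = 0.975 under Beta(0.23s, 0.77s). Normal approximation: (q−m)/√(m(1−m)/s) ≈ z_{0.975} = 1.96, so s ≈ 0.23·0.77·(1.96)²/(0.36−0.23)² = 40.3.
At s = 40.3: P(θ<0.36) ≈ 0.967. Adjusting to match 0.975 gives s ≈ 46.32.
So α = 0.23·46.32 ≈ 10.65, β = 0.77·46.32 ≈ 35.67.

α ≈ 10.65, β ≈ 35.67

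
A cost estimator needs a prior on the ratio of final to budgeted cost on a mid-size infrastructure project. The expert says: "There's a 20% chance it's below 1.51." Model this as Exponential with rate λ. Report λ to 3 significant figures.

λ ≈ 0.148

P(T < 1.51) = 1 − e^(−λ·1.51) = 0.2, so λ = −ln(1−0.2)/1.51 = −ln(0.8)/1.51 = 0.148.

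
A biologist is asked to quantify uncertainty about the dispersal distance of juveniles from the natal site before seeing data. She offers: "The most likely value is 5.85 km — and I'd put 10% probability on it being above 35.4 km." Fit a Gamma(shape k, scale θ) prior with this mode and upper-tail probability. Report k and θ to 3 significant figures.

Gamma(k,θ) with k>1 has mode (k−1)θ, so θ = 5.85/(k−1).
Need P(X < 35.4) = 0.9 with θ tied to k this way. Start at k = 2, θ = 5.85: P(X<35.4) ≈ 0.983.
Too high — lower k to spread out. Iterating converges to k ≈ 1.52.
Then θ = 5.85/(1.52−1) ≈ 11.2.

k ≈ 1.52, θ ≈ 11.2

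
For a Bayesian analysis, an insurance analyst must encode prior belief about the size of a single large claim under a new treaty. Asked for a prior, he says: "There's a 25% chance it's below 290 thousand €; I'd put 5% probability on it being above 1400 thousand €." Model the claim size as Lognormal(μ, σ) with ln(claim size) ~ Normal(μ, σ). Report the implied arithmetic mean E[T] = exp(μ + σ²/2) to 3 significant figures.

E[T] ≈ 577 thousand €

If T ~ Lognormal(μ,σ) then ln T ~ Normal(μ,σ), so the p-quantile of ln T is μ + z_p·σ.
ln(290) = 5.67 and ln(1400) = 7.244; z_{0.25} = -0.6745, z_{0.95} = 1.645.
σ = (7.244 − 5.67)/(1.645 − (-0.6745)) = 0.679.
μ = 5.67 − (-0.6745)·0.679 = 6.128.
E[T] = exp(μ + σ²/2) = exp(6.128 + 0.2304) = 577 thousand €.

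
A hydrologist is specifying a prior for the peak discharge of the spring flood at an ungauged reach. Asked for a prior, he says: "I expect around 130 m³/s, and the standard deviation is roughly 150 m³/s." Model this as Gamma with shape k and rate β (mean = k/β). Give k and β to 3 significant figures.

For Gamma(k, rate β): mean = k/β, variance = k/β², so CV = 1/√k.
CV = SD/mean = 150/130 = 1.154, hence k = 1/CV² = 0.751.
Then β = k/mean = 0.751/130 = 0.00578.

k ≈ 0.751, β ≈ 0.00578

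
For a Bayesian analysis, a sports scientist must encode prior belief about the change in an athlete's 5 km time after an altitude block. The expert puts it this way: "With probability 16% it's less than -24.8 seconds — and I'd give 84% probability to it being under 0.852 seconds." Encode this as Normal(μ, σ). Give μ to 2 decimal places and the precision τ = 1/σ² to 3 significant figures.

μ = -11.97, τ = 0.00601

For Normal(μ,σ), the p-quantile is μ + z_p·σ. Here z_{0.16} = -0.9945, z_{0.84} = 0.9945.
So -24.8 = μ − 0.9945σ and 0.852 = μ + 0.9945σ.
Subtracting: σ = (0.852 − -24.8)/(0.9945 − (-0.9945)) = 12.90.
Then μ = -24.8 − (-0.9945)·12.90 = -11.97.
Precision τ = 1/σ² = 1/12.9² = 0.00601.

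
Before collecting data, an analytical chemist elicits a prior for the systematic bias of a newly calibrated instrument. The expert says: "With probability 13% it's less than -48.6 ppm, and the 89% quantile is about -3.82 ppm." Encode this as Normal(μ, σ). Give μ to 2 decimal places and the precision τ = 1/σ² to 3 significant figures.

For Normal(μ,σ), the p-quantile is μ + z_p·σ. Here z_{0.13} = -1.126, z_{0.89} = 1.227.
So -48.6 = μ − 1.126σ and -3.82 = μ + 1.227σ.
Subtracting: σ = (-3.82 − -48.6)/(1.227 − (-1.126)) = 19.03.
Then μ = -48.6 − (-1.126)·19.03 = -27.16.
Precision τ = 1/σ² = 1/19.03² = 0.00276.

μ = -27.16, τ = 0.00276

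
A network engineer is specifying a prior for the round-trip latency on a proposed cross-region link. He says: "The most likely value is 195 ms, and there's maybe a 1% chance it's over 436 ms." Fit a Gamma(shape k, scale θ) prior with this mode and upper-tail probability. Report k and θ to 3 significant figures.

Gamma(k,θ) with k>1 has mode (k−1)θ, so θ = 195/(k−1).
Need P(X < 436) = 0.99 with θ tied to k this way. Start at k = 2, θ = 195: P(X<436) ≈ 0.654.
Too low — raise k to concentrate. Iterating converges to k ≈ 8.42.
Then θ = 195/(8.42−1) ≈ 26.3.

k ≈ 8.42, θ ≈ 26.3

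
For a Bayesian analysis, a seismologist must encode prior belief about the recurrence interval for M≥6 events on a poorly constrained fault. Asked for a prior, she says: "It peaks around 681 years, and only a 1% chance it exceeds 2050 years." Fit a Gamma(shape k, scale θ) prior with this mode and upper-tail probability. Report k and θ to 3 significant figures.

Gamma(k,θ) with k>1 has mode (k−1)θ, so θ = 681/(k−1).
Need P(X < 2050) = 0.99 with θ tied to k this way. Start at k = 2, θ = 681: P(X<2050) ≈ 0.802.
Too low — raise k to concentrate. Iterating converges to k ≈ 4.7.
Then θ = 681/(4.7−1) ≈ 184.

k ≈ 4.7, θ ≈ 184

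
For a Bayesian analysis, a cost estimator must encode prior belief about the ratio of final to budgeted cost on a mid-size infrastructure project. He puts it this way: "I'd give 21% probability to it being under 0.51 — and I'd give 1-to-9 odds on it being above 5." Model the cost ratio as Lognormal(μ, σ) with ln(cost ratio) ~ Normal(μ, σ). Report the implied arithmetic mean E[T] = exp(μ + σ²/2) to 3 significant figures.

If T ~ Lognormal(μ,σ) then ln T ~ Normal(μ,σ), so the p-quantile of ln T is μ + z_p·σ.
ln(0.51) = -0.6733 and ln(5) = 1.609; z_{0.21} = -0.8064, z_{0.9} = 1.282.
σ = (1.609 − -0.6733)/(1.282 − (-0.8064)) = 1.093.
μ = -0.6733 − (-0.8064)·1.093 = 0.208.
E[T] = exp(μ + σ²/2) = exp(0.208 + 0.5977) = 2.24.

E[T] ≈ 2.24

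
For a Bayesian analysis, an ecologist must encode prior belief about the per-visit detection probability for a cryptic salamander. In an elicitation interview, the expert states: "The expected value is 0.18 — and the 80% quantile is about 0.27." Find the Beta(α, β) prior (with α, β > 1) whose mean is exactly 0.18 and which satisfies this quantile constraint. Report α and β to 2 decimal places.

α ≈ 1.91, β ≈ 8.72

With mean 0.18 fixed, write α = 0.18s, β = 0.82s where s = α+β.
Need P(θ < 0.27) = 0.8 under Beta(0.18s, 0.82s). Normal approximation: (q−m)/√(m(1−m)/s) ≈ z_{0.8} = 0.842, so s ≈ 0.18·0.82·(0.842)²/(0.27−0.18)² = 12.9.
At s = 12.9: P(θ<0.27) ≈ 0.815. Adjusting to match 0.8 gives s ≈ 10.63.
So α = 0.18·10.63 ≈ 1.91, β = 0.82·10.63 ≈ 8.72.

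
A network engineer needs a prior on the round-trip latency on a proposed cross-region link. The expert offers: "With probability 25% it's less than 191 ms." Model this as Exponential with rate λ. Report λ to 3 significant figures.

P(T < 191.0) = 1 − e^(−λ·191.0) = 0.25, so λ = −ln(1−0.25)/191.0 = −ln(0.75)/191.0 = 0.00151.

λ ≈ 0.00151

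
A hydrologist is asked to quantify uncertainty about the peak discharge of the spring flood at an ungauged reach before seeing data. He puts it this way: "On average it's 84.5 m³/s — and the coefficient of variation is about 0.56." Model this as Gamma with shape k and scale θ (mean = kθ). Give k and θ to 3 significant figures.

For Gamma(k, scale θ): mean = kθ, variance = kθ², so CV = 1/√k.
CV = 0.56, hence k = 1/CV² = 3.19.
Then θ = mean/k = 84.5/3.19 = 26.5.

k ≈ 3.19, θ ≈ 26.5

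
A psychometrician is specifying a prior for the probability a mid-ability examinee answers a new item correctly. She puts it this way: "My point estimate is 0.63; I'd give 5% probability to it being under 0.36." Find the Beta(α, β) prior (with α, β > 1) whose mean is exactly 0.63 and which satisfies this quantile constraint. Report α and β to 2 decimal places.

With mean 0.63 fixed, write α = 0.63s, β = 0.37s where s = α+β.
Need P(θ < 0.36) = 0.05 under Beta(0.63s, 0.37s). Normal approximation: (q−m)/√(m(1−m)/s) ≈ z_{0.05} = -1.64, so s ≈ 0.63·0.37·(-1.64)²/(0.36−0.63)² = 8.7.
At s = 8.7: P(θ<0.36) ≈ 0.052. Adjusting to match 0.05 gives s ≈ 8.87.
So α = 0.63·8.87 ≈ 5.59, β = 0.37·8.87 ≈ 3.28.

α ≈ 5.59, β ≈ 3.28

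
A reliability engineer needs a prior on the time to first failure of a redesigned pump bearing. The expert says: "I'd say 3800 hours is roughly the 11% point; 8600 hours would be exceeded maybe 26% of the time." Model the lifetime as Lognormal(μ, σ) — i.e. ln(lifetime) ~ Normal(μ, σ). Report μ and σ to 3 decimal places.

μ ≈ 8.779, σ ≈ 0.437

If T ~ Lognormal(μ,σ) then ln T ~ Normal(μ,σ), so the p-quantile of ln T is μ + z_p·σ.
ln(3800) = 8.243 and ln(8600) = 9.06; z_{0.11} = -1.227, z_{0.74} = 0.6433.
σ = (9.06 − 8.243)/(0.6433 − (-1.227)) = 0.437.
μ = 8.243 − (-1.227)·0.437 = 8.779.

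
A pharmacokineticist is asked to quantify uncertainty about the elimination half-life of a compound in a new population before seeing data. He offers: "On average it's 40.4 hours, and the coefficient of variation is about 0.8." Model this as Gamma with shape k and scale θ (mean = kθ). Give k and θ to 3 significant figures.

k ≈ 1.56, θ ≈ 25.9

For Gamma(k, scale θ): mean = kθ, variance = kθ², so CV = 1/√k.
CV = 0.8, hence k = 1/CV² = 1.56.
Then θ = mean/k = 40.4/1.56 = 25.9.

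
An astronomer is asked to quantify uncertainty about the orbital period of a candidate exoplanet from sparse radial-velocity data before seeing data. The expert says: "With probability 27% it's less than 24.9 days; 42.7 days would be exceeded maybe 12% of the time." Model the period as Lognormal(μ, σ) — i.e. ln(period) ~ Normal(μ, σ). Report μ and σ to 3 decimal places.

μ ≈ 3.400, σ ≈ 0.302

If T ~ Lognormal(μ,σ) then ln T ~ Normal(μ,σ), so the p-quantile of ln T is μ + z_p·σ.
ln(24.9) = 3.215 and ln(42.7) = 3.754; z_{0.27} = -0.6128, z_{0.88} = 1.175.
σ = (3.754 − 3.215)/(1.175 − (-0.6128)) = 0.302.
μ = 3.215 − (-0.6128)·0.302 = 3.400.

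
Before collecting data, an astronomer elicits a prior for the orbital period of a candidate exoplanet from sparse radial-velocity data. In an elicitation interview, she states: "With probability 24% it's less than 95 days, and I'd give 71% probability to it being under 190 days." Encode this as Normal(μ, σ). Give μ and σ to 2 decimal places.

μ = 148.27, σ = 75.42

For Normal(μ,σ), the p-quantile is μ + z_p·σ. Here z_{0.24} = -0.7063, z_{0.71} = 0.5534.
So 95 = μ − 0.7063σ and 190 = μ + 0.5534σ.
Subtracting: σ = (190 − 95)/(0.5534 − (-0.7063)) = 75.42.
Then μ = 95 − (-0.7063)·75.42 = 148.27.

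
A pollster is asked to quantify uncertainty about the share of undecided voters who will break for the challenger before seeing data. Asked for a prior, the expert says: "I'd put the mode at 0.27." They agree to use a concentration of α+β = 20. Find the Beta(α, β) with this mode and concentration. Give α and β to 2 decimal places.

For α,β > 1 the Beta mode is (α−1)/(α+β−2). With α+β = 20, the mode is (α−1)/18.
Set (α−1)/18 = 0.27 → α = 1 + 0.27·18 = 5.86.
β = 20 − α = 14.14.

α = 5.86, β = 14.14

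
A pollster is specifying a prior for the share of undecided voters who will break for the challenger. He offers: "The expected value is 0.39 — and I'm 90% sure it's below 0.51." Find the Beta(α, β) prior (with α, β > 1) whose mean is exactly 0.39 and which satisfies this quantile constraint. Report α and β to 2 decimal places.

α ≈ 10.75, β ≈ 16.82

With mean 0.39 fixed, write α = 0.39s, β = 0.61s where s = α+β.
Need P(θ < 0.51) = 0.9 under Beta(0.39s, 0.61s). Normal approximation: (q−m)/√(m(1−m)/s) ≈ z_{0.9} = 1.28, so s ≈ 0.39·0.61·(1.28)²/(0.51−0.39)² = 27.1.
At s = 27.1: P(θ<0.51) ≈ 0.898. Adjusting to match 0.9 gives s ≈ 27.57.
So α = 0.39·27.57 ≈ 10.75, β = 0.61·27.57 ≈ 16.82.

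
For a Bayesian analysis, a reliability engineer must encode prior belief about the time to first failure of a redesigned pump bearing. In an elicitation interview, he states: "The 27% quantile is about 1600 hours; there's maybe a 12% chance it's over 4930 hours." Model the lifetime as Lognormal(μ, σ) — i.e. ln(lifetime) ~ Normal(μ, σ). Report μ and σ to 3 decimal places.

μ ≈ 7.763, σ ≈ 0.629

If T ~ Lognormal(μ,σ) then ln T ~ Normal(μ,σ), so the p-quantile of ln T is μ + z_p·σ.
ln(1600) = 7.378 and ln(4930) = 8.503; z_{0.27} = -0.6128, z_{0.88} = 1.175.
σ = (8.503 − 7.378)/(1.175 − (-0.6128)) = 0.629.
μ = 7.378 − (-0.6128)·0.629 = 7.763.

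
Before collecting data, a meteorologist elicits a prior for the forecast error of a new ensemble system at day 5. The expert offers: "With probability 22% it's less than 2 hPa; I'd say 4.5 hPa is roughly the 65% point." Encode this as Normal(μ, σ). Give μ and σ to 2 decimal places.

The p-quantile of Normal(μ,σ) is μ + z_p·σ, with z_{0.22} = -0.7722 and z_{0.65} = 0.3853.
Eliminate σ: μ = (z₂·x₁ − z₁·x₂)/(z₂ − z₁) = (0.3853·2 − (-0.7722)·4.5)/1.158 = 3.67.
Then σ = (x₂ − x₁)/(z₂ − z₁) = (4.5 − 2)/1.158 = 2.16.

μ = 3.67, σ = 2.16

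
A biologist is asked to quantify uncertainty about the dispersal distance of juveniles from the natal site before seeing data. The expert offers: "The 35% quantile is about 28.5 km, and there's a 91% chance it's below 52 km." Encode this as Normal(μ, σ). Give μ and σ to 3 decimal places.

The p-quantile of Normal(μ,σ) is μ + z_p·σ, with z_{0.35} = -0.3853 and z_{0.91} = 1.341.
Eliminate σ: μ = (z₂·x₁ − z₁·x₂)/(z₂ − z₁) = (1.341·28.5 − (-0.3853)·52)/1.726 = 33.746.
Then σ = (x₂ − x₁)/(z₂ − z₁) = (52 − 28.5)/1.726 = 13.615.

μ = 33.746, σ = 13.615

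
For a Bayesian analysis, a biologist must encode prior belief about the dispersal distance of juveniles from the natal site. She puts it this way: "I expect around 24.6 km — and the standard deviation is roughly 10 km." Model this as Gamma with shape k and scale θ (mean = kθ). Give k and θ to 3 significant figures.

k ≈ 6.05, θ ≈ 4.07

For Gamma(k, scale θ): mean = kθ, variance = kθ², so CV = 1/√k.
CV = SD/mean = 10/24.6 = 0.4065, hence k = 1/CV² = 6.05.
Then θ = mean/k = 24.6/6.05 = 4.07.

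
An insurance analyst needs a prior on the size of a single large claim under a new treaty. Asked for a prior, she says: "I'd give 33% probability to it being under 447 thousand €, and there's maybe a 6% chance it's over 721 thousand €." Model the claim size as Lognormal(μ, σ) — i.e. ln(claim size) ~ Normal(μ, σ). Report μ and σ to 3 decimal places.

If T ~ Lognormal(μ,σ) then ln T ~ Normal(μ,σ), so the p-quantile of ln T is μ + z_p·σ.
ln(447) = 6.103 and ln(721) = 6.581; z_{0.33} = -0.4399, z_{0.94} = 1.555.
σ = (6.581 − 6.103)/(1.555 − (-0.4399)) = 0.240.
μ = 6.103 − (-0.4399)·0.240 = 6.208.

μ ≈ 6.208, σ ≈ 0.240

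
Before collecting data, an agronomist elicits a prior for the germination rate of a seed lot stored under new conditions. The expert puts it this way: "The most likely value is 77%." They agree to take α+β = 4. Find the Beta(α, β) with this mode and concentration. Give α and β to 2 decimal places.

α = 2.54, β = 1.46

For α,β > 1 the Beta mode is (α−1)/(α+β−2). With α+β = 4, the mode is (α−1)/2.
Set (α−1)/2 = 0.77 → α = 1 + 0.77·2 = 2.54.
β = 4 − α = 1.46.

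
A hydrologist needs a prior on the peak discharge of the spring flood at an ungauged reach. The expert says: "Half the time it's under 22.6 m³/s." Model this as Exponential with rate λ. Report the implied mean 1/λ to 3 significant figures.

mean ≈ 32.6 m³/s

Exponential median = ln 2 / λ, so λ = ln 2 / 22.6 = 0.0307.
Mean = 1/λ = 32.6 m³/s.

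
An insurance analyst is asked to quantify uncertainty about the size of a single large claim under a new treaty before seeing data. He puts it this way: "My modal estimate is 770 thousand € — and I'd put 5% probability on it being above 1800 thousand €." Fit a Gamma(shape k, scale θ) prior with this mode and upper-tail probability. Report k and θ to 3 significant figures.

Gamma(k,θ) with k>1 has mode (k−1)θ, so θ = 770/(k−1).
Need P(X < 1800) = 0.95 with θ tied to k this way. Start at k = 2, θ = 770: P(X<1800) ≈ 0.678.
Too low — raise k to concentrate. Iterating converges to k ≈ 4.79.
Then θ = 770/(4.79−1) ≈ 203.

k ≈ 4.79, θ ≈ 203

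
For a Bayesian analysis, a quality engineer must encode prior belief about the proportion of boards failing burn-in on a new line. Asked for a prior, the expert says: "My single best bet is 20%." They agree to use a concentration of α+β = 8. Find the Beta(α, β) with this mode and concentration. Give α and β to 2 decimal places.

α = 2.20, β = 5.80

For α,β > 1 the Beta mode is (α−1)/(α+β−2). With α+β = 8, the mode is (α−1)/6.
Set (α−1)/6 = 0.2 → α = 1 + 0.2·6 = 2.20.
β = 8 − α = 5.80.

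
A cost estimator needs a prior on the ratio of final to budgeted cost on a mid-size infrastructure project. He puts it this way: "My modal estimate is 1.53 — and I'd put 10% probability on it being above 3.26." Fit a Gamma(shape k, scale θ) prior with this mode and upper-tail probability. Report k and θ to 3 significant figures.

Gamma(k,θ) with k>1 has mode (k−1)θ, so θ = 1.53/(k−1).
Need P(X < 3.26) = 0.9 with θ tied to k this way. Start at k = 2, θ = 1.53: P(X<3.26) ≈ 0.628.
Too low — raise k to concentrate. Iterating converges to k ≈ 4.36.
Then θ = 1.53/(4.36−1) ≈ 0.456.

k ≈ 4.36, θ ≈ 0.456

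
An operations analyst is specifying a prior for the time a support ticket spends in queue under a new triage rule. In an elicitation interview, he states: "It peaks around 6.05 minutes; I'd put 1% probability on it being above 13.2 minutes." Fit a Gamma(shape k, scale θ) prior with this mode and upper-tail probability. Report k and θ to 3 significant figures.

k ≈ 8.93, θ ≈ 0.763

Gamma(k,θ) with k>1 has mode (k−1)θ, so θ = 6.05/(k−1).
Need P(X < 13.2) = 0.99 with θ tied to k this way. Start at k = 2, θ = 6.05: P(X<13.2) ≈ 0.641.
Too low — raise k to concentrate. Iterating converges to k ≈ 8.93.
Then θ = 6.05/(8.93−1) ≈ 0.763.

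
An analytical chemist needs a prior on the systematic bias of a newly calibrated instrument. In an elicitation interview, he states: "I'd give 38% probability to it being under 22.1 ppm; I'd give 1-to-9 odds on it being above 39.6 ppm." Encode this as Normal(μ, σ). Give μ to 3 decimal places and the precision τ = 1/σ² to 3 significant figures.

The p-quantile of Normal(μ,σ) is μ + z_p·σ, with z_{0.38} = -0.3055 and z_{0.9} = 1.282.
Eliminate σ: μ = (z₂·x₁ − z₁·x₂)/(z₂ − z₁) = (1.282·22.1 − (-0.3055)·39.6)/1.587 = 25.468.
Then σ = (x₂ − x₁)/(z₂ − z₁) = (39.6 − 22.1)/1.587 = 11.027.
Precision τ = 1/σ² = 1/11.03² = 0.00822.

μ = 25.468, τ = 0.00822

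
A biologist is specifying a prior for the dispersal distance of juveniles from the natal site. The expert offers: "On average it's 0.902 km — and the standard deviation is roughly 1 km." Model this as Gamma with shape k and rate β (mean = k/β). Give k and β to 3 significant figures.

k ≈ 0.814, β ≈ 0.902

For Gamma(k, rate β): mean = k/β, variance = k/β², so CV = 1/√k.
CV = SD/mean = 1/0.902 = 1.109, hence k = 1/CV² = 0.814.
Then β = k/mean = 0.814/0.902 = 0.902.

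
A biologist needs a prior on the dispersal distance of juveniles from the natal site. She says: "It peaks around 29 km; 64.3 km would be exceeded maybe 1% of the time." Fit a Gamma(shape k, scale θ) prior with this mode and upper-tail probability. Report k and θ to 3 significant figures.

Gamma(k,θ) with k>1 has mode (k−1)θ, so θ = 29/(k−1).
Need P(X < 64.3) = 0.99 with θ tied to k this way. Start at k = 2, θ = 29: P(X<64.3) ≈ 0.650.
Too low — raise k to concentrate. Iterating converges to k ≈ 8.59.
Then θ = 29/(8.59−1) ≈ 3.82.

k ≈ 8.59, θ ≈ 3.82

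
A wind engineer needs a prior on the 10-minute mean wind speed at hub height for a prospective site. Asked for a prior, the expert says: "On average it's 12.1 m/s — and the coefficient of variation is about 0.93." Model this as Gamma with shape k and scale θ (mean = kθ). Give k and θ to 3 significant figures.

k ≈ 1.16, θ ≈ 10.5

For Gamma(k, scale θ): mean = kθ, variance = kθ², so CV = 1/√k.
CV = 0.93, hence k = 1/CV² = 1.16.
Then θ = mean/k = 12.1/1.16 = 10.5.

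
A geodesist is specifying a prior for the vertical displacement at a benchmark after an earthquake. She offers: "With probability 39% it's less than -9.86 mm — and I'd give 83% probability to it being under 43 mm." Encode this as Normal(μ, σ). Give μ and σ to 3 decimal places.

For Normal(μ,σ), the p-quantile is μ + z_p·σ. Here z_{0.39} = -0.2793, z_{0.83} = 0.9542.
So -9.86 = μ − 0.2793σ and 43 = μ + 0.9542σ.
Subtracting: σ = (43 − -9.86)/(0.9542 − (-0.2793)) = 42.854.
Then μ = -9.86 − (-0.2793)·42.854 = 2.110.

μ = 2.110, σ = 42.854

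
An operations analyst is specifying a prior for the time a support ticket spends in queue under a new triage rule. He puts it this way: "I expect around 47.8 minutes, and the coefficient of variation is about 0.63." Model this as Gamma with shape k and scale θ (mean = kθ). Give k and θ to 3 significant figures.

For Gamma(k, scale θ): mean = kθ, variance = kθ², so CV = 1/√k.
CV = 0.63, hence k = 1/CV² = 2.52.
Then θ = mean/k = 47.8/2.52 = 19.

k ≈ 2.52, θ ≈ 19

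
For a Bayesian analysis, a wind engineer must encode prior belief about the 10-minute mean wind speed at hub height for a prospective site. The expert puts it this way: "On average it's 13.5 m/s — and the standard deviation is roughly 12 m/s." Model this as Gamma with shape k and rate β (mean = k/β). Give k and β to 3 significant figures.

For Gamma(k, rate β): mean = k/β, variance = k/β², so CV = 1/√k.
CV = SD/mean = 12/13.5 = 0.8889, hence k = 1/CV² = 1.27.
Then β = k/mean = 1.27/13.5 = 0.0938.

k ≈ 1.27, β ≈ 0.0938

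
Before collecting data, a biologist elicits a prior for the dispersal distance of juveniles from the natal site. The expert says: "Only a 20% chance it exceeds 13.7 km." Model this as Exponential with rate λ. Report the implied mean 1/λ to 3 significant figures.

mean ≈ 8.51 km

P(T > 13.7) = e^(−λ·13.7) = 0.2, so λ = −ln(0.2)/13.7 = 0.117.
Mean = 1/λ = 8.51 km.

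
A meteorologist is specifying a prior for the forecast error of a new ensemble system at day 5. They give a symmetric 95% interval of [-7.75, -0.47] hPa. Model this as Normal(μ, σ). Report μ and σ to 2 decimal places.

A symmetric 95% interval runs μ ± z·σ with z = 1.96.
Half-width = 3.64, so σ = 3.64/1.96 = 1.86.
μ is the interval midpoint, -4.11.

μ = -4.11, σ = 1.86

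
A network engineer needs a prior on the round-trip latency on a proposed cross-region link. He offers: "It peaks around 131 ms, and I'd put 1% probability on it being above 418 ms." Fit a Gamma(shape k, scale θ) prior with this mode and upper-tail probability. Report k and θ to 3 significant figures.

Gamma(k,θ) with k>1 has mode (k−1)θ, so θ = 131/(k−1).
Need P(X < 418) = 0.99 with θ tied to k this way. Start at k = 2, θ = 131: P(X<418) ≈ 0.828.
Too low — raise k to concentrate. Iterating converges to k ≈ 4.29.
Then θ = 131/(4.29−1) ≈ 39.8.

k ≈ 4.29, θ ≈ 39.8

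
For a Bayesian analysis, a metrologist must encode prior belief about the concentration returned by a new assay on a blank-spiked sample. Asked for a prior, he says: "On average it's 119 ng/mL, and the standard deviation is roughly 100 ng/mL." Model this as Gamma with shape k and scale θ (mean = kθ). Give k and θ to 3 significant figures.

k ≈ 1.42, θ ≈ 84

For Gamma(k, scale θ): mean = kθ, variance = kθ², so CV = 1/√k.
CV = SD/mean = 100/119 = 0.8403, hence k = 1/CV² = 1.42.
Then θ = mean/k = 119/1.42 = 84.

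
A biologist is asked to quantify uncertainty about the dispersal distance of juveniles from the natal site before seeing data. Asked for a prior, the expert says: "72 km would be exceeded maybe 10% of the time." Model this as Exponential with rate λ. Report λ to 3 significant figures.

λ ≈ 0.032

P(T > 72.0) = e^(−λ·72.0) = 0.1, so λ = −ln(0.1)/72.0 = 0.032.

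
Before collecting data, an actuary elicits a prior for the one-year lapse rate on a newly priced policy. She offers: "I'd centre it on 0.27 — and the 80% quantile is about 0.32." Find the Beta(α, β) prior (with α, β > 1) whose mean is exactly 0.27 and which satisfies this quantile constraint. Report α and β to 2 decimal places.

With mean 0.27 fixed, write α = 0.27s, β = 0.73s where s = α+β.
Need P(θ < 0.32) = 0.8 under Beta(0.27s, 0.73s). Normal approximation: (q−m)/√(m(1−m)/s) ≈ z_{0.8} = 0.842, so s ≈ 0.27·0.73·(0.842)²/(0.32−0.27)² = 55.8.
At s = 55.8: P(θ<0.32) ≈ 0.804. Adjusting to match 0.8 gives s ≈ 53.84.
So α = 0.27·53.84 ≈ 14.54, β = 0.73·53.84 ≈ 39.30.

α ≈ 14.54, β ≈ 39.30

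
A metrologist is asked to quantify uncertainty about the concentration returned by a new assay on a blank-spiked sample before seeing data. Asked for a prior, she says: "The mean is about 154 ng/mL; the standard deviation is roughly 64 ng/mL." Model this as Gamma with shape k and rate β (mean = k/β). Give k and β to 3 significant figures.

k ≈ 5.79, β ≈ 0.0376

For Gamma(k, rate β): mean = k/β, variance = k/β², so CV = 1/√k.
CV = SD/mean = 64/154 = 0.4156, hence k = 1/CV² = 5.79.
Then β = k/mean = 5.79/154 = 0.0376.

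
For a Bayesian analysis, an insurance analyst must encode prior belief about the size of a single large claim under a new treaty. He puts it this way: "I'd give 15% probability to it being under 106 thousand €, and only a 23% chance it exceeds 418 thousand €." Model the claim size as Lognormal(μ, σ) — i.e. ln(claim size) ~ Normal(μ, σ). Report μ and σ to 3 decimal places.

If T ~ Lognormal(μ,σ) then ln T ~ Normal(μ,σ), so the p-quantile of ln T is μ + z_p·σ.
ln(106) = 4.663 and ln(418) = 6.035; z_{0.15} = -1.036, z_{0.77} = 0.7388.
σ = (6.035 − 4.663)/(0.7388 − (-1.036)) = 0.773.
μ = 4.663 − (-1.036)·0.773 = 5.464.

μ ≈ 5.464, σ ≈ 0.773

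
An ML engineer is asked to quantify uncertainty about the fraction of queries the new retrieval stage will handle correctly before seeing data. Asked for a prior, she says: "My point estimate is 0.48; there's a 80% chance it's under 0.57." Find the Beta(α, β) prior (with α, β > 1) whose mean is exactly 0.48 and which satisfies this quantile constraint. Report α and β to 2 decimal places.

α ≈ 10.50, β ≈ 11.38

With mean 0.48 fixed, write α = 0.48s, β = 0.52s where s = α+β.
Need P(θ < 0.57) = 0.8 under Beta(0.48s, 0.52s). Normal approximation: (q−m)/√(m(1−m)/s) ≈ z_{0.8} = 0.842, so s ≈ 0.48·0.52·(0.842)²/(0.57−0.48)² = 21.8.
At s = 21.8: P(θ<0.57) ≈ 0.800. Adjusting to match 0.8 gives s ≈ 21.88.
So α = 0.48·21.88 ≈ 10.50, β = 0.52·21.88 ≈ 11.38.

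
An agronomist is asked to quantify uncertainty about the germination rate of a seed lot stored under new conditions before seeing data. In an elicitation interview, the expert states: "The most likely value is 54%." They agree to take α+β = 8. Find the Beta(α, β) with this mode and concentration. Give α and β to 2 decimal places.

α = 4.24, β = 3.76

For α,β > 1 the Beta mode is (α−1)/(α+β−2). With α+β = 8, the mode is (α−1)/6.
Set (α−1)/6 = 0.54 → α = 1 + 0.54·6 = 4.24.
β = 8 − α = 3.76.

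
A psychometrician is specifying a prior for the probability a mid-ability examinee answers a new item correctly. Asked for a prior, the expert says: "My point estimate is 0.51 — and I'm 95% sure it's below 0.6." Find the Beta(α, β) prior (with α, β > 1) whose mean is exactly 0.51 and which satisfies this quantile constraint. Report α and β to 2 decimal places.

α ≈ 42.00, β ≈ 40.35

With mean 0.51 fixed, write α = 0.51s, β = 0.49s where s = α+β.
Need P(θ < 0.6) = 0.95 under Beta(0.51s, 0.49s). Normal approximation: (q−m)/√(m(1−m)/s) ≈ z_{0.95} = 1.64, so s ≈ 0.51·0.49·(1.64)²/(0.6−0.51)² = 83.5.
At s = 83.5: P(θ<0.6) ≈ 0.951. Adjusting to match 0.95 gives s ≈ 82.35.
So α = 0.51·82.35 ≈ 42.00, β = 0.49·82.35 ≈ 40.35.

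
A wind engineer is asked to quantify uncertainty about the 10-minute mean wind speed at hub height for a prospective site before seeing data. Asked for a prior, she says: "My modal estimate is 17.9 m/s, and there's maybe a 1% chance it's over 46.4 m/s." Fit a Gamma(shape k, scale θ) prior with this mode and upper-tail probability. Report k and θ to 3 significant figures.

Gamma(k,θ) with k>1 has mode (k−1)θ, so θ = 17.9/(k−1).
Need P(X < 46.4) = 0.99 with θ tied to k this way. Start at k = 2, θ = 17.9: P(X<46.4) ≈ 0.731.
Too low — raise k to concentrate. Iterating converges to k ≈ 6.13.
Then θ = 17.9/(6.13−1) ≈ 3.49.

k ≈ 6.13, θ ≈ 3.49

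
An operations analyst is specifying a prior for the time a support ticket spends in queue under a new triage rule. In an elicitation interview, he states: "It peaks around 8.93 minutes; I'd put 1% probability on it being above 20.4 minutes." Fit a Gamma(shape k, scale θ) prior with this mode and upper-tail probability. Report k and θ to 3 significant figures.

Gamma(k,θ) with k>1 has mode (k−1)θ, so θ = 8.93/(k−1).
Need P(X < 20.4) = 0.99 with θ tied to k this way. Start at k = 2, θ = 8.93: P(X<20.4) ≈ 0.666.
Too low — raise k to concentrate. Iterating converges to k ≈ 8.01.
Then θ = 8.93/(8.01−1) ≈ 1.27.

k ≈ 8.01, θ ≈ 1.27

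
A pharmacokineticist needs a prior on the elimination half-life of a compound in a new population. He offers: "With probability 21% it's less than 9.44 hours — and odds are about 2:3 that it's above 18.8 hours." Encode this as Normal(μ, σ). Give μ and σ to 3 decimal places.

For Normal(μ,σ), the p-quantile is μ + z_p·σ. Here z_{0.21} = -0.8064, z_{0.6} = 0.2533.
So 9.44 = μ − 0.8064σ and 18.8 = μ + 0.2533σ.
Subtracting: σ = (18.8 − 9.44)/(0.2533 − (-0.8064)) = 8.832.
Then μ = 9.44 − (-0.8064)·8.832 = 16.562.

μ = 16.562, σ = 8.832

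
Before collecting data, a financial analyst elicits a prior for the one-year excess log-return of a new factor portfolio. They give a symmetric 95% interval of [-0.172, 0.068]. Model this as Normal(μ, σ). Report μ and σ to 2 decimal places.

A symmetric 95% interval runs μ ± z·σ with z = 1.96.
Half-width = 0.12, so σ = 0.12/1.96 = 0.06.
μ is the interval midpoint, -0.05.

μ = -0.05, σ = 0.06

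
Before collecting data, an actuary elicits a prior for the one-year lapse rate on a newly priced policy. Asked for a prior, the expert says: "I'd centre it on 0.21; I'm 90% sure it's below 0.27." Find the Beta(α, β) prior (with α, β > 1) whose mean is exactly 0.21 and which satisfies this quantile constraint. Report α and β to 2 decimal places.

With mean 0.21 fixed, write α = 0.21s, β = 0.79s where s = α+β.
Need P(θ < 0.27) = 0.9 under Beta(0.21s, 0.79s). Normal approximation: (q−m)/√(m(1−m)/s) ≈ z_{0.9} = 1.28, so s ≈ 0.21·0.79·(1.28)²/(0.27−0.21)² = 75.7.
At s = 75.7: P(θ<0.27) ≈ 0.896. Adjusting to match 0.9 gives s ≈ 78.95.
So α = 0.21·78.95 ≈ 16.58, β = 0.79·78.95 ≈ 62.37.

α ≈ 16.58, β ≈ 62.37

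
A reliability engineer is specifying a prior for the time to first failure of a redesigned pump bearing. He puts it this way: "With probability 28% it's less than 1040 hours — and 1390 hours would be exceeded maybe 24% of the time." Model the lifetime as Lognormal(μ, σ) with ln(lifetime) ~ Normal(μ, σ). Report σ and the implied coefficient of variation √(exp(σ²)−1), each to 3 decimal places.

If T ~ Lognormal(μ,σ) then ln T ~ Normal(μ,σ), so the p-quantile of ln T is μ + z_p·σ.
ln(1040) = 6.947 and ln(1390) = 7.237; z_{0.28} = -0.5828, z_{0.76} = 0.7063.
σ = (7.237 − 6.947)/(0.7063 − (-0.5828)) = 0.225.
μ = 6.947 − (-0.5828)·0.225 = 7.078.
CV = √(exp(σ²)−1) = √(exp(0.0506)−1) = 0.228.

σ ≈ 0.225, CV ≈ 0.228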